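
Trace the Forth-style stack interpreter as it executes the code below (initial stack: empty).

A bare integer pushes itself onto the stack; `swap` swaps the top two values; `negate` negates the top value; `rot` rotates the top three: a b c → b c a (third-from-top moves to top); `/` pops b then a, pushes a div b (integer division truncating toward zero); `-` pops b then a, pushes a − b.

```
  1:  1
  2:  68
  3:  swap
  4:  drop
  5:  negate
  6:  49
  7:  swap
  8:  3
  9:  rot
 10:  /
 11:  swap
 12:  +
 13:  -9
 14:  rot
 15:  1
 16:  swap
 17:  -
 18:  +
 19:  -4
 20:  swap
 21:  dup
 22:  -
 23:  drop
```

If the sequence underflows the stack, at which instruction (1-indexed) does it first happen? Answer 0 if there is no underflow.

14

1      -> [1]
68     -> [1, 68]
swap   -> [68, 1]
drop   -> [68]
negate -> [-68]
49     -> [-68, 49]
swap   -> [49, -68]
3      -> [49, -68, 3]
rot    -> [-68, 3, 49]
/      -> [-68, 0]
swap   -> [0, -68]
+      -> [-68]
-9     -> [-68, -9]
rot  — needs 3 operands, stack has 2 → underflow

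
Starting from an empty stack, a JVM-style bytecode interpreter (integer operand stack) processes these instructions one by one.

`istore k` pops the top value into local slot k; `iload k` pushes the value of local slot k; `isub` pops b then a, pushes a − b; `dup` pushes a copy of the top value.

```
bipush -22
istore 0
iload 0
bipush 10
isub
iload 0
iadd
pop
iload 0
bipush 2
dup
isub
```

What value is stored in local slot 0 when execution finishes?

-22

bipush -22 : [-22]
istore 0   : []
iload 0    : [-22]
bipush 10  : [-22, 10]
isub       : [-32]
iload 0    : [-32, -22]
iadd       : [-54]
pop        : []
iload 0    : [-22]
bipush 2   : [-22, 2]
dup        : [-22, 2, 2]
isub       : [-22, 0]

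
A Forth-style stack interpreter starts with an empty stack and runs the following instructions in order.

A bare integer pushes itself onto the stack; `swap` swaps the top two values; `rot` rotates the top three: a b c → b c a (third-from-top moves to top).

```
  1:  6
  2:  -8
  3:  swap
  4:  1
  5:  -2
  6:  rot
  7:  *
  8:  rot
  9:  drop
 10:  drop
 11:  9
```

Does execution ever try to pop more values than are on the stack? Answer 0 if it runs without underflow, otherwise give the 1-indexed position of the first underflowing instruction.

6    : 6
-8   : 6 -8
swap : -8 6
1    : -8 6 1
-2   : -8 6 1 -2
rot  : -8 1 -2 6
*    : -8 1 -12
rot  : 1 -12 -8
drop : 1 -12
drop : 1
9    : 1 9

0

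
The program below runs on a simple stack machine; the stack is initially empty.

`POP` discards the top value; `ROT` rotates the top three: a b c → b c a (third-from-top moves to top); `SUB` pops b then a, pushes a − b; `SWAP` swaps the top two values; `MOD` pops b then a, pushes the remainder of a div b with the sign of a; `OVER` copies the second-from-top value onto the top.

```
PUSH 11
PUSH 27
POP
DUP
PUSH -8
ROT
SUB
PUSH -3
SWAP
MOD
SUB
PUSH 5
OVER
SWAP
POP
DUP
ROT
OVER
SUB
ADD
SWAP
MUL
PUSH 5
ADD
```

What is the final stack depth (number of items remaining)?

1

PUSH 11 → [11]
PUSH 27 → [11, 27]
POP     → [11]
DUP     → [11, 11]
PUSH -8 → [11, 11, -8]
ROT     → [11, -8, 11]
SUB     → [11, -19]
PUSH -3 → [11, -19, -3]
SWAP    → [11, -3, -19]
MOD     → [11, -3]
SUB     → [14]
PUSH 5  → [14, 5]
OVER    → [14, 5, 14]
SWAP    → [14, 14, 5]
POP     → [14, 14]
DUP     → [14, 14, 14]
ROT     → [14, 14, 14]
OVER    → [14, 14, 14, 14]
SUB     → [14, 14, 0]
ADD     → [14, 14]
SWAP    → [14, 14]
MUL     → [196]
PUSH 5  → [196, 5]
ADD     → [201]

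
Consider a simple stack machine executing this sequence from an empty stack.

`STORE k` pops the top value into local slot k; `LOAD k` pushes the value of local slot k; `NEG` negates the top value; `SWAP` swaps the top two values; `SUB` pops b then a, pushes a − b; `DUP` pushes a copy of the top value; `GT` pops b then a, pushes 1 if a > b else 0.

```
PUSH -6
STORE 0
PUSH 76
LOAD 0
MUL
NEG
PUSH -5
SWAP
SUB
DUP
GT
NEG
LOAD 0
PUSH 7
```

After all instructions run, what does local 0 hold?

PUSH -6 → [-6]
STORE 0 → []
PUSH 76 → [76]
LOAD 0  → [76, -6]
MUL     → [-456]
NEG     → [456]
PUSH -5 → [456, -5]
SWAP    → [-5, 456]
SUB     → [-461]
DUP     → [-461, -461]
GT      → [0]
NEG     → [0]
LOAD 0  → [0, -6]
PUSH 7  → [0, -6, 7]

-6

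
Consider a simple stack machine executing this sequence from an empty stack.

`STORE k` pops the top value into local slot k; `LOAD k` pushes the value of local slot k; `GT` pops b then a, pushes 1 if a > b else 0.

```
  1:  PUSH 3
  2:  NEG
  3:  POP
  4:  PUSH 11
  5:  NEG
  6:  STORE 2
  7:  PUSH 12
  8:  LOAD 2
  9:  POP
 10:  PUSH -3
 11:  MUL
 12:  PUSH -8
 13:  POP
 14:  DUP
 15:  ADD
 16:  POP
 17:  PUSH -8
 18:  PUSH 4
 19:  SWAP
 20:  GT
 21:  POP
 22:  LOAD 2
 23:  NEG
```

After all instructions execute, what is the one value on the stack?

PUSH 3   [3]
NEG      [-3]
POP      []
PUSH 11  [11]
NEG      [-11]
STORE 2  []
PUSH 12  [12]
LOAD 2   [12, -11]
POP      [12]
PUSH -3  [12, -3]
MUL      [-36]
PUSH -8  [-36, -8]
POP      [-36]
DUP      [-36, -36]
ADD      [-72]
POP      []
PUSH -8  [-8]
PUSH 4   [-8, 4]
SWAP     [4, -8]
GT       [1]
POP      []
LOAD 2   [-11]
NEG      [11]

11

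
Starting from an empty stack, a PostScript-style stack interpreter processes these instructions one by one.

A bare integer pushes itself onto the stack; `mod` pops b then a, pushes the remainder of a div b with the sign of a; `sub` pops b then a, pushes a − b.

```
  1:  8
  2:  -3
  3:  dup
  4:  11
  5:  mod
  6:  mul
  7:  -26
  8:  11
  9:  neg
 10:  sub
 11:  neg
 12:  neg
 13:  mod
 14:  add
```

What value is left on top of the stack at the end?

17

8   : 8
-3  : 8 -3
dup : 8 -3 -3
11  : 8 -3 -3 11
mod : 8 -3 -3
mul : 8 9
-26 : 8 9 -26
11  : 8 9 -26 11
neg : 8 9 -26 -11
sub : 8 9 -15
neg : 8 9 15
neg : 8 9 -15
mod : 8 9
add : 17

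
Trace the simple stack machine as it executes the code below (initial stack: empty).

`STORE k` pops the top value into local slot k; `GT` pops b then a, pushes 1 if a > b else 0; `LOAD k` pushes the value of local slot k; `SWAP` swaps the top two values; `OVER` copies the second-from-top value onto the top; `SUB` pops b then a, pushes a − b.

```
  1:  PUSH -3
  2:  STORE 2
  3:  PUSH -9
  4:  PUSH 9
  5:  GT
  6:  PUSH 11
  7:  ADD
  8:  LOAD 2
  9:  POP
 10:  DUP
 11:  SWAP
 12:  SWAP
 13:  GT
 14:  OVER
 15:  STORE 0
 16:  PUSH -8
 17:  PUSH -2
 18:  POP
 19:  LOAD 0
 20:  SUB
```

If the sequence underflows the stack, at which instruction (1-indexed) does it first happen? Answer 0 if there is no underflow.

14

PUSH -3 -> [-3]
STORE 2 -> []
PUSH -9 -> [-9]
PUSH 9  -> [-9, 9]
GT      -> [0]
PUSH 11 -> [0, 11]
ADD     -> [11]
LOAD 2  -> [11, -3]
POP     -> [11]
DUP     -> [11, 11]
SWAP    -> [11, 11]
SWAP    -> [11, 11]
GT      -> [0]
OVER  — needs 2 operands, stack has 1 → underflow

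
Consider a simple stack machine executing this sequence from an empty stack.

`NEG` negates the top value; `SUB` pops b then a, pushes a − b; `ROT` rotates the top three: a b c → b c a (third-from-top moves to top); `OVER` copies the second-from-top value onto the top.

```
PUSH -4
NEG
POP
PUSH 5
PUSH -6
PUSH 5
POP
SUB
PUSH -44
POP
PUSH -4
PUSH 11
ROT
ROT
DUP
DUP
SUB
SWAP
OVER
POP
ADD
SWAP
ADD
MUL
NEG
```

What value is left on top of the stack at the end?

PUSH -4  → -4
NEG      → 4
POP      → (empty)
PUSH 5   → 5
PUSH -6  → 5 -6
PUSH 5   → 5 -6 5
POP      → 5 -6
SUB      → 11
PUSH -44 → 11 -44
POP      → 11
PUSH -4  → 11 -4
PUSH 11  → 11 -4 11
ROT      → -4 11 11
ROT      → 11 11 -4
DUP      → 11 11 -4 -4
DUP      → 11 11 -4 -4 -4
SUB      → 11 11 -4 0
SWAP     → 11 11 0 -4
OVER     → 11 11 0 -4 0
POP      → 11 11 0 -4
ADD      → 11 11 -4
SWAP     → 11 -4 11
ADD      → 11 7
MUL      → 77
NEG      → -77

-77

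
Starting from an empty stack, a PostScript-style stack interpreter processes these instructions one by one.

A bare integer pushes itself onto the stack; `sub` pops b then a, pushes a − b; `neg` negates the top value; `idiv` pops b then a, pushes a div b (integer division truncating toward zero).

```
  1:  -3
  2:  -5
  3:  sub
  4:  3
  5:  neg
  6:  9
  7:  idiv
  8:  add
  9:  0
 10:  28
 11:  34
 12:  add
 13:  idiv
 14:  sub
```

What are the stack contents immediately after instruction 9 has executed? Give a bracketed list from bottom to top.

-3   -> [-3]
-5   -> [-3, -5]
sub  -> [2]
3    -> [2, 3]
neg  -> [2, -3]
9    -> [2, -3, 9]
idiv -> [2, 0]
add  -> [2]
0    -> [2, 0]

[2, 0]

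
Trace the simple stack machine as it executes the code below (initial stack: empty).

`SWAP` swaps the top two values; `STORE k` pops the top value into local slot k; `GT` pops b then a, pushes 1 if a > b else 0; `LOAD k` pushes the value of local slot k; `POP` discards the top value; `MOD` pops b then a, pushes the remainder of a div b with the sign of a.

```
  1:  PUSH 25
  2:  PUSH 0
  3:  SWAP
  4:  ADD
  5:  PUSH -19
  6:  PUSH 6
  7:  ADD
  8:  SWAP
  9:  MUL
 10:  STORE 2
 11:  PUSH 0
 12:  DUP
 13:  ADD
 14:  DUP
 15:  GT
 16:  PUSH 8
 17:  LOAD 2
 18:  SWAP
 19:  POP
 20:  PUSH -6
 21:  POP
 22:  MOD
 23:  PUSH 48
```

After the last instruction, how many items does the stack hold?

2

PUSH 25  -> [25]
PUSH 0   -> [25, 0]
SWAP     -> [0, 25]
ADD      -> [25]
PUSH -19 -> [25, -19]
PUSH 6   -> [25, -19, 6]
ADD      -> [25, -13]
SWAP     -> [-13, 25]
MUL      -> [-325]
STORE 2  -> []
PUSH 0   -> [0]
DUP      -> [0, 0]
ADD      -> [0]
DUP      -> [0, 0]
GT       -> [0]
PUSH 8   -> [0, 8]
LOAD 2   -> [0, 8, -325]
SWAP     -> [0, -325, 8]
POP      -> [0, -325]
PUSH -6  -> [0, -325, -6]
POP      -> [0, -325]
MOD      -> [0]
PUSH 48  -> [0, 48]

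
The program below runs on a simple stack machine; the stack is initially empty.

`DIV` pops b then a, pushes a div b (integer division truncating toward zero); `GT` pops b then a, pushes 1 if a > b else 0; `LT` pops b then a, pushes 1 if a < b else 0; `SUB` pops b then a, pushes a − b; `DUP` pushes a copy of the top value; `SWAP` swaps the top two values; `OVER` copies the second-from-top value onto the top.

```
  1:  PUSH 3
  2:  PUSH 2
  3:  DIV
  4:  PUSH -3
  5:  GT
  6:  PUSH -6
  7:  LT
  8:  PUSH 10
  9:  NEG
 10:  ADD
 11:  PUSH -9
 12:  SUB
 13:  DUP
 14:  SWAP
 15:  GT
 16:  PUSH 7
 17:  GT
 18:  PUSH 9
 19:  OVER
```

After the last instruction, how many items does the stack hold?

PUSH 3   3
PUSH 2   3 2
DIV      1
PUSH -3  1 -3
GT       1
PUSH -6  1 -6
LT       0
PUSH 10  0 10
NEG      0 -10
ADD      -10
PUSH -9  -10 -9
SUB      -1
DUP      -1 -1
SWAP     -1 -1
GT       0
PUSH 7   0 7
GT       0
PUSH 9   0 9
OVER     0 9 0

3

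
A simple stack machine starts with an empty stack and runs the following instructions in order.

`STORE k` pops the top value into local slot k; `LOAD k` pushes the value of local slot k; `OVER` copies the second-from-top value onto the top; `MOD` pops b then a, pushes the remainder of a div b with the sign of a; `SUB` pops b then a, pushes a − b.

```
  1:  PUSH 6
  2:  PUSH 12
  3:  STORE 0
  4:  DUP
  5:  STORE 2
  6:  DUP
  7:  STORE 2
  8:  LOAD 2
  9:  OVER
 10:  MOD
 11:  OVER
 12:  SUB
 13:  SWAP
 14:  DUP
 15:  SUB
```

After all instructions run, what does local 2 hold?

PUSH 6  -> [6]
PUSH 12 -> [6, 12]
STORE 0 -> [6]
DUP     -> [6, 6]
STORE 2 -> [6]
DUP     -> [6, 6]
STORE 2 -> [6]
LOAD 2  -> [6, 6]
OVER    -> [6, 6, 6]
MOD     -> [6, 0]
OVER    -> [6, 0, 6]
SUB     -> [6, -6]
SWAP    -> [-6, 6]
DUP     -> [-6, 6, 6]
SUB     -> [-6, 0]

6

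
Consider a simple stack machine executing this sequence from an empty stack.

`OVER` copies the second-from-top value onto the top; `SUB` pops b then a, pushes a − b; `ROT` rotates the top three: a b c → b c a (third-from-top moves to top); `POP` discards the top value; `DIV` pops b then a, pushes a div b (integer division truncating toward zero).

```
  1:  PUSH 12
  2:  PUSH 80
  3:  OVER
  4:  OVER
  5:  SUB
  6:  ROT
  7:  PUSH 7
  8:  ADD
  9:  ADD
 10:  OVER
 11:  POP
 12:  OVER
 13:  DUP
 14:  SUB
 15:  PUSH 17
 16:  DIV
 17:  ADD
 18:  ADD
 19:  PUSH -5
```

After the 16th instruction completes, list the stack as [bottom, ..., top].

[80, -49, 0]

PUSH 12 : 12
PUSH 80 : 12 80
OVER    : 12 80 12
OVER    : 12 80 12 80
SUB     : 12 80 -68
ROT     : 80 -68 12
PUSH 7  : 80 -68 12 7
ADD     : 80 -68 19
ADD     : 80 -49
OVER    : 80 -49 80
POP     : 80 -49
OVER    : 80 -49 80
DUP     : 80 -49 80 80
SUB     : 80 -49 0
PUSH 17 : 80 -49 0 17
DIV     : 80 -49 0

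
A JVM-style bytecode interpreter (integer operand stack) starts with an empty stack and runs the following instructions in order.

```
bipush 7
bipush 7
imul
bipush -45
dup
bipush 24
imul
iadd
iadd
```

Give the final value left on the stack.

bipush 7   : [7]
bipush 7   : [7, 7]
imul       : [49]
bipush -45 : [49, -45]
dup        : [49, -45, -45]
bipush 24  : [49, -45, -45, 24]
imul       : [49, -45, -1080]
iadd       : [49, -1125]
iadd       : [-1076]

-1076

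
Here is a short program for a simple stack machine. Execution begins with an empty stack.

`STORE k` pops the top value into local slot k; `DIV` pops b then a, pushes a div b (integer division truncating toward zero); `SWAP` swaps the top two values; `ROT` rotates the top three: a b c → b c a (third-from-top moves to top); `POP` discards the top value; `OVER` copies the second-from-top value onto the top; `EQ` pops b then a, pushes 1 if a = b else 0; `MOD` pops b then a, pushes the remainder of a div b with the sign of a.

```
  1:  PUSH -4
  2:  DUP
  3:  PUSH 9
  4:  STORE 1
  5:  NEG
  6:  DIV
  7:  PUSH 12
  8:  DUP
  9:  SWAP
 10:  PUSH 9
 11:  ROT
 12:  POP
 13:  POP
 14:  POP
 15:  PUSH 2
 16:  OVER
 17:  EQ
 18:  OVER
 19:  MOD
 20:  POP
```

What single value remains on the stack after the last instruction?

-1

PUSH -4 → -4
DUP     → -4 -4
PUSH 9  → -4 -4 9
STORE 1 → -4 -4
NEG     → -4 4
DIV     → -1
PUSH 12 → -1 12
DUP     → -1 12 12
SWAP    → -1 12 12
PUSH 9  → -1 12 12 9
ROT     → -1 12 9 12
POP     → -1 12 9
POP     → -1 12
POP     → -1
PUSH 2  → -1 2
OVER    → -1 2 -1
EQ      → -1 0
OVER    → -1 0 -1
MOD     → -1 0
POP     → -1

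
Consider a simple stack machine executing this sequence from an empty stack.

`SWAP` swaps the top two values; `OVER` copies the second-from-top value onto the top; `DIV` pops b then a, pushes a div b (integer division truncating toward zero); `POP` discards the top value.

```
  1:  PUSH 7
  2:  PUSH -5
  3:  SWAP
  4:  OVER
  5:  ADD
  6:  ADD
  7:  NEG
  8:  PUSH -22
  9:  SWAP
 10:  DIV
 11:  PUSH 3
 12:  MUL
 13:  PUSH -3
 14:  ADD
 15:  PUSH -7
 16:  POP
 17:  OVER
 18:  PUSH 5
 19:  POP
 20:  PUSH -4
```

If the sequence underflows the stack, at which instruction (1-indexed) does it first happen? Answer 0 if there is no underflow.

PUSH 7   -> [7]
PUSH -5  -> [7, -5]
SWAP     -> [-5, 7]
OVER     -> [-5, 7, -5]
ADD      -> [-5, 2]
ADD      -> [-3]
NEG      -> [3]
PUSH -22 -> [3, -22]
SWAP     -> [-22, 3]
DIV      -> [-7]
PUSH 3   -> [-7, 3]
MUL      -> [-21]
PUSH -3  -> [-21, -3]
ADD      -> [-24]
PUSH -7  -> [-24, -7]
POP      -> [-24]
OVER  — needs 2 operands, stack has 1 → underflow

17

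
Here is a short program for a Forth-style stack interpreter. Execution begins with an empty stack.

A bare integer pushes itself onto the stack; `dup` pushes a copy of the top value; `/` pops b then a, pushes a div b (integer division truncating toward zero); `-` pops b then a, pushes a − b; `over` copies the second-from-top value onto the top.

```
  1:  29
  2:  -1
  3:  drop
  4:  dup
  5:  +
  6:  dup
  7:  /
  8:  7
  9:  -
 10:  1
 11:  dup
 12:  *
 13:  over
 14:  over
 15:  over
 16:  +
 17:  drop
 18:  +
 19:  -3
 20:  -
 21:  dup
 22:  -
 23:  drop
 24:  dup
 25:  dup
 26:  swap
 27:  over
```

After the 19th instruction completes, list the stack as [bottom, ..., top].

29   -> [29]
-1   -> [29, -1]
drop -> [29]
dup  -> [29, 29]
+    -> [58]
dup  -> [58, 58]
/    -> [1]
7    -> [1, 7]
-    -> [-6]
1    -> [-6, 1]
dup  -> [-6, 1, 1]
*    -> [-6, 1]
over -> [-6, 1, -6]
over -> [-6, 1, -6, 1]
over -> [-6, 1, -6, 1, -6]
+    -> [-6, 1, -6, -5]
drop -> [-6, 1, -6]
+    -> [-6, -5]
-3   -> [-6, -5, -3]

[-6, -5, -3]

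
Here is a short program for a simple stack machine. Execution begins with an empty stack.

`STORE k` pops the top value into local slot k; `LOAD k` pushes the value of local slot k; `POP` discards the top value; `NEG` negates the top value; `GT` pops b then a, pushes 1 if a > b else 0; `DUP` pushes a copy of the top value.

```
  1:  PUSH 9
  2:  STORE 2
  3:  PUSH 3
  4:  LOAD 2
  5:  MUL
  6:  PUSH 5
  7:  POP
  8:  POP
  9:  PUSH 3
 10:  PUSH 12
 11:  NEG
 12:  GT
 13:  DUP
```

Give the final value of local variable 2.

PUSH 9  : [9]
STORE 2 : []
PUSH 3  : [3]
LOAD 2  : [3, 9]
MUL     : [27]
PUSH 5  : [27, 5]
POP     : [27]
POP     : []
PUSH 3  : [3]
PUSH 12 : [3, 12]
NEG     : [3, -12]
GT      : [1]
DUP     : [1, 1]

9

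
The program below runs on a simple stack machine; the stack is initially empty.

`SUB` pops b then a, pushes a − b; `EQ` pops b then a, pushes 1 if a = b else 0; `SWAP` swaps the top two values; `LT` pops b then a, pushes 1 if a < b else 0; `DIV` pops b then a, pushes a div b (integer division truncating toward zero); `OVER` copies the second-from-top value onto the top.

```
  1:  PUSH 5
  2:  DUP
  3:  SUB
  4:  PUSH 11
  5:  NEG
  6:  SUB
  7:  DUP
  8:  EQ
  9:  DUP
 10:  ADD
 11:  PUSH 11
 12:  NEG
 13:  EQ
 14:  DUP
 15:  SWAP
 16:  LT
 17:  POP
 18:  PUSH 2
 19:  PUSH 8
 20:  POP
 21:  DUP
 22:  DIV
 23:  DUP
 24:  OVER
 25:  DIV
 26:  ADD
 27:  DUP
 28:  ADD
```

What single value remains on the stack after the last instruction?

4

PUSH 5  : [5]
DUP     : [5, 5]
SUB     : [0]
PUSH 11 : [0, 11]
NEG     : [0, -11]
SUB     : [11]
DUP     : [11, 11]
EQ      : [1]
DUP     : [1, 1]
ADD     : [2]
PUSH 11 : [2, 11]
NEG     : [2, -11]
EQ      : [0]
DUP     : [0, 0]
SWAP    : [0, 0]
LT      : [0]
POP     : []
PUSH 2  : [2]
PUSH 8  : [2, 8]
POP     : [2]
DUP     : [2, 2]
DIV     : [1]
DUP     : [1, 1]
OVER    : [1, 1, 1]
DIV     : [1, 1]
ADD     : [2]
DUP     : [2, 2]
ADD     : [4]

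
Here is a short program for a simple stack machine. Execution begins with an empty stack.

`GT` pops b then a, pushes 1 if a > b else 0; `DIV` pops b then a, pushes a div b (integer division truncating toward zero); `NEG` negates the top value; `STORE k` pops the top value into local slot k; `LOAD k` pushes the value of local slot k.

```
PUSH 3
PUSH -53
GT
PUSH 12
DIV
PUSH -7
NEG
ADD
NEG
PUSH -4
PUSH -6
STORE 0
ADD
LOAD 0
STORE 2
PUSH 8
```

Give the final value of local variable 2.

PUSH 3   : 3
PUSH -53 : 3 -53
GT       : 1
PUSH 12  : 1 12
DIV      : 0
PUSH -7  : 0 -7
NEG      : 0 7
ADD      : 7
NEG      : -7
PUSH -4  : -7 -4
PUSH -6  : -7 -4 -6
STORE 0  : -7 -4
ADD      : -11
LOAD 0   : -11 -6
STORE 2  : -11
PUSH 8   : -11 8

-6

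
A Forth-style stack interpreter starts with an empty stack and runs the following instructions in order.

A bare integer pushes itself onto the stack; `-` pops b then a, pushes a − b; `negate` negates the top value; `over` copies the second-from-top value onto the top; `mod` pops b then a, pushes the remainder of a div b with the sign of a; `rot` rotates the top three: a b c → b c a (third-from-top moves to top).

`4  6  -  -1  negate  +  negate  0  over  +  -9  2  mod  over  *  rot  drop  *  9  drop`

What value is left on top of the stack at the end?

-1

4      : [4]
6      : [4, 6]
-      : [-2]
-1     : [-2, -1]
negate : [-2, 1]
+      : [-1]
negate : [1]
0      : [1, 0]
over   : [1, 0, 1]
+      : [1, 1]
-9     : [1, 1, -9]
2      : [1, 1, -9, 2]
mod    : [1, 1, -1]
over   : [1, 1, -1, 1]
*      : [1, 1, -1]
rot    : [1, -1, 1]
drop   : [1, -1]
*      : [-1]
9      : [-1, 9]
drop   : [-1]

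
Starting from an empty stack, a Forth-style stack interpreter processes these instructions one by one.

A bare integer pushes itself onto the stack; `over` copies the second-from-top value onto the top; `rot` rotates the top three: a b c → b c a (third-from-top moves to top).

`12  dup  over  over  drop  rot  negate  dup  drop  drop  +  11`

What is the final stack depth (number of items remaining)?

2

12     → [12]
dup    → [12, 12]
over   → [12, 12, 12]
over   → [12, 12, 12, 12]
drop   → [12, 12, 12]
rot    → [12, 12, 12]
negate → [12, 12, -12]
dup    → [12, 12, -12, -12]
drop   → [12, 12, -12]
drop   → [12, 12]
+      → [24]
11     → [24, 11]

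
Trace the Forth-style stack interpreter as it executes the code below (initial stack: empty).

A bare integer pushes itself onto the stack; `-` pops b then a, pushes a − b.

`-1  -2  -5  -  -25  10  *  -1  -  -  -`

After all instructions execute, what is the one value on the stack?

-1   [-1]
-2   [-1, -2]
-5   [-1, -2, -5]
-    [-1, 3]
-25  [-1, 3, -25]
10   [-1, 3, -25, 10]
*    [-1, 3, -250]
-1   [-1, 3, -250, -1]
-    [-1, 3, -249]
-    [-1, 252]
-    [-253]

-253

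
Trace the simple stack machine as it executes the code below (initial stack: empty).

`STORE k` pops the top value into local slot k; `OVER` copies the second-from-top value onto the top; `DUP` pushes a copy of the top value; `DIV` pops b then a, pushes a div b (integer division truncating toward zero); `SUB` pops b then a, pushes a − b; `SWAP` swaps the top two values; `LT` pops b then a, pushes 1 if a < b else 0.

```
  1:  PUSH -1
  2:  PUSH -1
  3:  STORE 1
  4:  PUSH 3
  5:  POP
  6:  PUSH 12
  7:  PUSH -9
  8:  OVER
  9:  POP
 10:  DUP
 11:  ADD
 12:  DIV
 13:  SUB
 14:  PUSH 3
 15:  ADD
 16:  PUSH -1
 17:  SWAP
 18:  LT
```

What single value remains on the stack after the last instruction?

1

PUSH -1 -> -1
PUSH -1 -> -1 -1
STORE 1 -> -1
PUSH 3  -> -1 3
POP     -> -1
PUSH 12 -> -1 12
PUSH -9 -> -1 12 -9
OVER    -> -1 12 -9 12
POP     -> -1 12 -9
DUP     -> -1 12 -9 -9
ADD     -> -1 12 -18
DIV     -> -1 0
SUB     -> -1
PUSH 3  -> -1 3
ADD     -> 2
PUSH -1 -> 2 -1
SWAP    -> -1 2
LT      -> 1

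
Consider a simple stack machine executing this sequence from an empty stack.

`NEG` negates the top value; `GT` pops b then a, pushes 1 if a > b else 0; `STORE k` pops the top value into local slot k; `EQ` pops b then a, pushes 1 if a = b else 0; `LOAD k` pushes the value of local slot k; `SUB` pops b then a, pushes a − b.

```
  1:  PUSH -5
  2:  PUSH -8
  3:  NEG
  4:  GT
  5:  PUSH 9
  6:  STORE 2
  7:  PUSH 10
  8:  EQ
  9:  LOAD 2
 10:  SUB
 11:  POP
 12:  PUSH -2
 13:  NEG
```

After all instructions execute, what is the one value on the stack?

PUSH -5  -5
PUSH -8  -5 -8
NEG      -5 8
GT       0
PUSH 9   0 9
STORE 2  0
PUSH 10  0 10
EQ       0
LOAD 2   0 9
SUB      -9
POP      (empty)
PUSH -2  -2
NEG      2

2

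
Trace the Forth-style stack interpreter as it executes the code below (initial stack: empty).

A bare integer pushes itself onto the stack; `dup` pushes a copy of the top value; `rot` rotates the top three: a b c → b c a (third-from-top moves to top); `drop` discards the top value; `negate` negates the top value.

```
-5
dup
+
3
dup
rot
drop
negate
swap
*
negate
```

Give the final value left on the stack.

9

-5     -> [-5]
dup    -> [-5, -5]
+      -> [-10]
3      -> [-10, 3]
dup    -> [-10, 3, 3]
rot    -> [3, 3, -10]
drop   -> [3, 3]
negate -> [3, -3]
swap   -> [-3, 3]
*      -> [-9]
negate -> [9]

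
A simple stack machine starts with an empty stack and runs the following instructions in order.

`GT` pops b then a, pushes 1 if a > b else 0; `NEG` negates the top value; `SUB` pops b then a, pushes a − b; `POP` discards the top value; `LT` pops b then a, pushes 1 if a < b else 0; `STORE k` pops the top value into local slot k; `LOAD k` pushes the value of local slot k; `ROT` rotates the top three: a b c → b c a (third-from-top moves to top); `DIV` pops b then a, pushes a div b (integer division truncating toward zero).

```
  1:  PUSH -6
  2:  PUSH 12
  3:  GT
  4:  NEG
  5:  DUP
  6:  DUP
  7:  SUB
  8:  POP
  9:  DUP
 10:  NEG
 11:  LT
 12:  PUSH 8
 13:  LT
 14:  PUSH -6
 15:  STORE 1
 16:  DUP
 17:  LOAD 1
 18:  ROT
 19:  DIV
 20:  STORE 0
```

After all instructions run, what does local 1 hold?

-6

PUSH -6 → -6
PUSH 12 → -6 12
GT      → 0
NEG     → 0
DUP     → 0 0
DUP     → 0 0 0
SUB     → 0 0
POP     → 0
DUP     → 0 0
NEG     → 0 0
LT      → 0
PUSH 8  → 0 8
LT      → 1
PUSH -6 → 1 -6
STORE 1 → 1
DUP     → 1 1
LOAD 1  → 1 1 -6
ROT     → 1 -6 1
DIV     → 1 -6
STORE 0 → 1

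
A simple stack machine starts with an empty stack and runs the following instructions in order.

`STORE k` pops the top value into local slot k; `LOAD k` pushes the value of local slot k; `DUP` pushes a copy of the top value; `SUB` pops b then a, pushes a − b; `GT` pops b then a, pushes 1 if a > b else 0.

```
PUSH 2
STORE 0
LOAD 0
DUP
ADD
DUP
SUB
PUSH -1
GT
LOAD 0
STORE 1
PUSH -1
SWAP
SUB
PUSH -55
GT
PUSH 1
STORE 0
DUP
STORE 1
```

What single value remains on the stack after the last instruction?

1

PUSH 2   -> [2]
STORE 0  -> []
LOAD 0   -> [2]
DUP      -> [2, 2]
ADD      -> [4]
DUP      -> [4, 4]
SUB      -> [0]
PUSH -1  -> [0, -1]
GT       -> [1]
LOAD 0   -> [1, 2]
STORE 1  -> [1]
PUSH -1  -> [1, -1]
SWAP     -> [-1, 1]
SUB      -> [-2]
PUSH -55 -> [-2, -55]
GT       -> [1]
PUSH 1   -> [1, 1]
STORE 0  -> [1]
DUP      -> [1, 1]
STORE 1  -> [1]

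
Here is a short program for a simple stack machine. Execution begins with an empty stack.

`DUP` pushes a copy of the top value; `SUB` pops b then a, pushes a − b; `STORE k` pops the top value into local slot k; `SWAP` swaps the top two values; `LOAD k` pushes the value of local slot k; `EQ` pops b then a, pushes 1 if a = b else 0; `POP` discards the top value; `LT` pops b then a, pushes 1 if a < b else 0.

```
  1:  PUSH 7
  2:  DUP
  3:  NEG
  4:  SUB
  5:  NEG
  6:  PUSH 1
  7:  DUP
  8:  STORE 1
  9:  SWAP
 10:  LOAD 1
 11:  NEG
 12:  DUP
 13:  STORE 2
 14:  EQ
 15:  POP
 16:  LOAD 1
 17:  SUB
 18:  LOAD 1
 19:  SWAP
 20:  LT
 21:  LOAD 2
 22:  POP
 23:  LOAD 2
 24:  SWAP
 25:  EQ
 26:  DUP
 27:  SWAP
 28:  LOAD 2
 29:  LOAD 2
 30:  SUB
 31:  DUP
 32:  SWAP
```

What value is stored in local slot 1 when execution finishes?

PUSH 7  : 7
DUP     : 7 7
NEG     : 7 -7
SUB     : 14
NEG     : -14
PUSH 1  : -14 1
DUP     : -14 1 1
STORE 1 : -14 1
SWAP    : 1 -14
LOAD 1  : 1 -14 1
NEG     : 1 -14 -1
DUP     : 1 -14 -1 -1
STORE 2 : 1 -14 -1
EQ      : 1 0
POP     : 1
LOAD 1  : 1 1
SUB     : 0
LOAD 1  : 0 1
SWAP    : 1 0
LT      : 0
LOAD 2  : 0 -1
POP     : 0
LOAD 2  : 0 -1
SWAP    : -1 0
EQ      : 0
DUP     : 0 0
SWAP    : 0 0
LOAD 2  : 0 0 -1
LOAD 2  : 0 0 -1 -1
SUB     : 0 0 0
DUP     : 0 0 0 0
SWAP    : 0 0 0 0

1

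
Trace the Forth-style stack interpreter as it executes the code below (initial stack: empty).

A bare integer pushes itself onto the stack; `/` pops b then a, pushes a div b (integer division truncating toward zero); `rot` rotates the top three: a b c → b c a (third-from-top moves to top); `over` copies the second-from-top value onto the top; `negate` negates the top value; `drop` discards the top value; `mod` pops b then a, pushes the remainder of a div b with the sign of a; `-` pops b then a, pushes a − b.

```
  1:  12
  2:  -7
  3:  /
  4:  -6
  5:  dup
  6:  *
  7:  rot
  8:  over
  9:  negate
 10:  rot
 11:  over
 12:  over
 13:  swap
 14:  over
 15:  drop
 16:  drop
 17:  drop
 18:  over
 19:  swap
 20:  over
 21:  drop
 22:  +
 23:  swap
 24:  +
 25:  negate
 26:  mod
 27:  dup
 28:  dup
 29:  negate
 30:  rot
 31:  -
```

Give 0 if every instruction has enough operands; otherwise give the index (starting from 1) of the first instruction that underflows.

12  : 12
-7  : 12 -7
/   : -1
-6  : -1 -6
dup : -1 -6 -6
*   : -1 36
rot  — needs 3 operands, stack has 2 → underflow

7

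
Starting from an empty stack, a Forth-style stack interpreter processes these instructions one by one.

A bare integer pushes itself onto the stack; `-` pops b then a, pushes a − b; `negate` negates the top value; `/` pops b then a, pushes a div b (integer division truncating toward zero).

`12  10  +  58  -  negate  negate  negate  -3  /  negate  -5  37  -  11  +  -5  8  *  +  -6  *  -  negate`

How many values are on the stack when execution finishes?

1

12      12
10      12 10
+       22
58      22 58
-       -36
negate  36
negate  -36
negate  36
-3      36 -3
/       -12
negate  12
-5      12 -5
37      12 -5 37
-       12 -42
11      12 -42 11
+       12 -31
-5      12 -31 -5
8       12 -31 -5 8
*       12 -31 -40
+       12 -71
-6      12 -71 -6
*       12 426
-       -414
negate  414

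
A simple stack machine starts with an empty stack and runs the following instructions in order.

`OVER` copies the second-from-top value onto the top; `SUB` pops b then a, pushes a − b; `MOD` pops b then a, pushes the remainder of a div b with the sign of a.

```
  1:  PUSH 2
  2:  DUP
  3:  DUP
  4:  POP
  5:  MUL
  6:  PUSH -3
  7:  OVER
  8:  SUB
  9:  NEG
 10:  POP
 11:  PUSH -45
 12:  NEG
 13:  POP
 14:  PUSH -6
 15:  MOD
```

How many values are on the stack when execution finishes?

1

PUSH 2   → 2
DUP      → 2 2
DUP      → 2 2 2
POP      → 2 2
MUL      → 4
PUSH -3  → 4 -3
OVER     → 4 -3 4
SUB      → 4 -7
NEG      → 4 7
POP      → 4
PUSH -45 → 4 -45
NEG      → 4 45
POP      → 4
PUSH -6  → 4 -6
MOD      → 4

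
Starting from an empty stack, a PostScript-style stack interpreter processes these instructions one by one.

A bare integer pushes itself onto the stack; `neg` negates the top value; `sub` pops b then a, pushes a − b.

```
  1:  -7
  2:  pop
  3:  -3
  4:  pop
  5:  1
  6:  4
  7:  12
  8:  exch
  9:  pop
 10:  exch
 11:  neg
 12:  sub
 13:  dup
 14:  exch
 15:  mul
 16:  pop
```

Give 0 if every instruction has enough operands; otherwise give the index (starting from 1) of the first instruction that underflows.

0

-7   : [-7]
pop  : []
-3   : [-3]
pop  : []
1    : [1]
4    : [1, 4]
12   : [1, 4, 12]
exch : [1, 12, 4]
pop  : [1, 12]
exch : [12, 1]
neg  : [12, -1]
sub  : [13]
dup  : [13, 13]
exch : [13, 13]
mul  : [169]
pop  : []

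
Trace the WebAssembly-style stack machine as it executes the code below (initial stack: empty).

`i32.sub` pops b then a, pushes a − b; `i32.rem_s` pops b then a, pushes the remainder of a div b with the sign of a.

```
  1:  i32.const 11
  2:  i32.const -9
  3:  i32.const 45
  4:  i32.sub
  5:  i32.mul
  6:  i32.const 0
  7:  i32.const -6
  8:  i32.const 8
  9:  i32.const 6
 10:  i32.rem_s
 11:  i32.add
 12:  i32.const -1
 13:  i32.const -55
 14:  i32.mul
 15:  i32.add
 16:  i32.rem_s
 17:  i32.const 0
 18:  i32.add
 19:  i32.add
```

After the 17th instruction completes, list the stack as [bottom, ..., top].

[-594, 0, 0]

i32.const 11  → [11]
i32.const -9  → [11, -9]
i32.const 45  → [11, -9, 45]
i32.sub       → [11, -54]
i32.mul       → [-594]
i32.const 0   → [-594, 0]
i32.const -6  → [-594, 0, -6]
i32.const 8   → [-594, 0, -6, 8]
i32.const 6   → [-594, 0, -6, 8, 6]
i32.rem_s     → [-594, 0, -6, 2]
i32.add       → [-594, 0, -4]
i32.const -1  → [-594, 0, -4, -1]
i32.const -55 → [-594, 0, -4, -1, -55]
i32.mul       → [-594, 0, -4, 55]
i32.add       → [-594, 0, 51]
i32.rem_s     → [-594, 0]
i32.const 0   → [-594, 0, 0]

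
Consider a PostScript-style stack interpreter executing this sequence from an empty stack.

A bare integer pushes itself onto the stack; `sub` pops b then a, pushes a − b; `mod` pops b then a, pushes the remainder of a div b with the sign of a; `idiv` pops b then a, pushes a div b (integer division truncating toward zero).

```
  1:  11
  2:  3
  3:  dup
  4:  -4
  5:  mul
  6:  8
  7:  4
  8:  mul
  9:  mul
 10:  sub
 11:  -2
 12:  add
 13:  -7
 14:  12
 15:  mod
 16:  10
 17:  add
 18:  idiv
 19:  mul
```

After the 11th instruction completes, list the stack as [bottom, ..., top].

[11, 387, -2]

11  -> 11
3   -> 11 3
dup -> 11 3 3
-4  -> 11 3 3 -4
mul -> 11 3 -12
8   -> 11 3 -12 8
4   -> 11 3 -12 8 4
mul -> 11 3 -12 32
mul -> 11 3 -384
sub -> 11 387
-2  -> 11 387 -2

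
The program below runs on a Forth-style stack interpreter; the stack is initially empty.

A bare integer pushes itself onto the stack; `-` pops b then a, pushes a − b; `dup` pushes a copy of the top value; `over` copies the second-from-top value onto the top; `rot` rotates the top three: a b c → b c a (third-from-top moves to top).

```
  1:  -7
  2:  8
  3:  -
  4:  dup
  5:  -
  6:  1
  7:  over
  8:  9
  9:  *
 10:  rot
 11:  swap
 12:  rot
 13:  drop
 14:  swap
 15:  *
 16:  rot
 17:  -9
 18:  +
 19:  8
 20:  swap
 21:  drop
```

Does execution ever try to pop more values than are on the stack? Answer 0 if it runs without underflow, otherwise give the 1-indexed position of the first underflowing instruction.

-7    [-7]
8     [-7, 8]
-     [-15]
dup   [-15, -15]
-     [0]
1     [0, 1]
over  [0, 1, 0]
9     [0, 1, 0, 9]
*     [0, 1, 0]
rot   [1, 0, 0]
swap  [1, 0, 0]
rot   [0, 0, 1]
drop  [0, 0]
swap  [0, 0]
*     [0]
rot  — needs 3 operands, stack has 1 → underflow

16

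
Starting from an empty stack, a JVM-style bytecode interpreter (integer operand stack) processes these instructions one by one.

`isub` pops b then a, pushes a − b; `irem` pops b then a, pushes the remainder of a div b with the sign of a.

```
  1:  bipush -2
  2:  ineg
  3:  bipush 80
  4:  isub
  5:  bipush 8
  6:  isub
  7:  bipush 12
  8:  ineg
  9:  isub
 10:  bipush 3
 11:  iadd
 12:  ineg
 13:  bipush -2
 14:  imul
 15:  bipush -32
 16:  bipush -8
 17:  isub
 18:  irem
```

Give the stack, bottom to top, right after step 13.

[71, -2]

bipush -2 -> [-2]
ineg      -> [2]
bipush 80 -> [2, 80]
isub      -> [-78]
bipush 8  -> [-78, 8]
isub      -> [-86]
bipush 12 -> [-86, 12]
ineg      -> [-86, -12]
isub      -> [-74]
bipush 3  -> [-74, 3]
iadd      -> [-71]
ineg      -> [71]
bipush -2 -> [71, -2]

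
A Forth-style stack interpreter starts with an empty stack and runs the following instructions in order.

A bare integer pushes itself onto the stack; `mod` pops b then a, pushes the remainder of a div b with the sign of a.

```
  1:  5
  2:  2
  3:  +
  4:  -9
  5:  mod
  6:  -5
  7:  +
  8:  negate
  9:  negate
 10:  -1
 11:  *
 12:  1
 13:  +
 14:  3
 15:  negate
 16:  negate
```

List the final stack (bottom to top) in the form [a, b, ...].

[-1, 3]

5       5
2       5 2
+       7
-9      7 -9
mod     7
-5      7 -5
+       2
negate  -2
negate  2
-1      2 -1
*       -2
1       -2 1
+       -1
3       -1 3
negate  -1 -3
negate  -1 3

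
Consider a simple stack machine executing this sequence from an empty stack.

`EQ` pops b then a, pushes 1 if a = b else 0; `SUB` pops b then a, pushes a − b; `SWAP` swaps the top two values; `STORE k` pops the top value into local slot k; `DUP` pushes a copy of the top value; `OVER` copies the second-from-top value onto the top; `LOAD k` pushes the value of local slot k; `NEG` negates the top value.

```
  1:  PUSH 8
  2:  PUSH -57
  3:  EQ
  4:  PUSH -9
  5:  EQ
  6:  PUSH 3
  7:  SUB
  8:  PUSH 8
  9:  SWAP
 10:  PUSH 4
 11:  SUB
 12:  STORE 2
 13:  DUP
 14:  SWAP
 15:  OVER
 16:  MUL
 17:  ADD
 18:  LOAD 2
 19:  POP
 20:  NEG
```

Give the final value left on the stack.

-72

PUSH 8    8
PUSH -57  8 -57
EQ        0
PUSH -9   0 -9
EQ        0
PUSH 3    0 3
SUB       -3
PUSH 8    -3 8
SWAP      8 -3
PUSH 4    8 -3 4
SUB       8 -7
STORE 2   8
DUP       8 8
SWAP      8 8
OVER      8 8 8
MUL       8 64
ADD       72
LOAD 2    72 -7
POP       72
NEG       -72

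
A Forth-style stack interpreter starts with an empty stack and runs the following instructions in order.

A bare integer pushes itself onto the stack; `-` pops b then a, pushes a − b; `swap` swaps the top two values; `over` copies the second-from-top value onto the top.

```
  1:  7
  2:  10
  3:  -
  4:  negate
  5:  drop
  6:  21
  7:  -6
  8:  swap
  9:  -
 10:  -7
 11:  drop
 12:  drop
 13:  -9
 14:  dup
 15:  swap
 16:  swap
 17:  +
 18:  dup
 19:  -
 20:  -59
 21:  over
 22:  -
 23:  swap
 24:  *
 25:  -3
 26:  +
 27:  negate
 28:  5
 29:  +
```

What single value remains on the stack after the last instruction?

7      -> [7]
10     -> [7, 10]
-      -> [-3]
negate -> [3]
drop   -> []
21     -> [21]
-6     -> [21, -6]
swap   -> [-6, 21]
-      -> [-27]
-7     -> [-27, -7]
drop   -> [-27]
drop   -> []
-9     -> [-9]
dup    -> [-9, -9]
swap   -> [-9, -9]
swap   -> [-9, -9]
+      -> [-18]
dup    -> [-18, -18]
-      -> [0]
-59    -> [0, -59]
over   -> [0, -59, 0]
-      -> [0, -59]
swap   -> [-59, 0]
*      -> [0]
-3     -> [0, -3]
+      -> [-3]
negate -> [3]
5      -> [3, 5]
+      -> [8]

8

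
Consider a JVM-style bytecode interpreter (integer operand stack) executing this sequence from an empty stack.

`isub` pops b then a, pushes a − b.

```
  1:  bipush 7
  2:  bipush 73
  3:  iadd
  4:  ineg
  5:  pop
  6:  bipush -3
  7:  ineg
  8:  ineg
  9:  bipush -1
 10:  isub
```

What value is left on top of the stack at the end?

bipush 7  -> 7
bipush 73 -> 7 73
iadd      -> 80
ineg      -> -80
pop       -> (empty)
bipush -3 -> -3
ineg      -> 3
ineg      -> -3
bipush -1 -> -3 -1
isub      -> -2

-2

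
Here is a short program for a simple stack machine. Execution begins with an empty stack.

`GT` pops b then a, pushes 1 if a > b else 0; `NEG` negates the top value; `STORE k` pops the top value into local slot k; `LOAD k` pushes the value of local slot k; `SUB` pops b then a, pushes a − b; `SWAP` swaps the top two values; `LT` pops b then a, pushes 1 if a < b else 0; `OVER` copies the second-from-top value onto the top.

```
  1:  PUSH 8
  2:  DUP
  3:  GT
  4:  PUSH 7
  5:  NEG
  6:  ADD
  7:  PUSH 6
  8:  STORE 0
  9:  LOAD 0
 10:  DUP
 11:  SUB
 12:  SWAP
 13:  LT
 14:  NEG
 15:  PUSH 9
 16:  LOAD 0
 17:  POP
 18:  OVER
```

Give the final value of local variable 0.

PUSH 8  -> [8]
DUP     -> [8, 8]
GT      -> [0]
PUSH 7  -> [0, 7]
NEG     -> [0, -7]
ADD     -> [-7]
PUSH 6  -> [-7, 6]
STORE 0 -> [-7]
LOAD 0  -> [-7, 6]
DUP     -> [-7, 6, 6]
SUB     -> [-7, 0]
SWAP    -> [0, -7]
LT      -> [0]
NEG     -> [0]
PUSH 9  -> [0, 9]
LOAD 0  -> [0, 9, 6]
POP     -> [0, 9]
OVER    -> [0, 9, 0]

6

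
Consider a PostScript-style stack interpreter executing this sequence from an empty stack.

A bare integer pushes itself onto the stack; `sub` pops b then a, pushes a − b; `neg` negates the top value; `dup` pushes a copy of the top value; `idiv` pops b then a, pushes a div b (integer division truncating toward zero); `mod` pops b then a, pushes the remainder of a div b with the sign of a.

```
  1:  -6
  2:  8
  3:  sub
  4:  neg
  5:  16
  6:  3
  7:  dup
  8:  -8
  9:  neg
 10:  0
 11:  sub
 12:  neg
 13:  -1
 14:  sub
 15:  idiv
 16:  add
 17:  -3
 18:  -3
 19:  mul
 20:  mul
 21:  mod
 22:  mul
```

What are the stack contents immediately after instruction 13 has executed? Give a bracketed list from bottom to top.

-6  -> -6
8   -> -6 8
sub -> -14
neg -> 14
16  -> 14 16
3   -> 14 16 3
dup -> 14 16 3 3
-8  -> 14 16 3 3 -8
neg -> 14 16 3 3 8
0   -> 14 16 3 3 8 0
sub -> 14 16 3 3 8
neg -> 14 16 3 3 -8
-1  -> 14 16 3 3 -8 -1

[14, 16, 3, 3, -8, -1]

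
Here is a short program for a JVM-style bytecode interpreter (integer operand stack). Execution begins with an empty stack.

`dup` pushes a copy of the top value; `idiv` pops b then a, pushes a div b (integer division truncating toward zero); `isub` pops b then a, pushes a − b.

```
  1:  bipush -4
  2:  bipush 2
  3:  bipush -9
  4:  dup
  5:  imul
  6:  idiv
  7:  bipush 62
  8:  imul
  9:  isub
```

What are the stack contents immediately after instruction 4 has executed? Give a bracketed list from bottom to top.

bipush -4 -> [-4]
bipush 2  -> [-4, 2]
bipush -9 -> [-4, 2, -9]
dup       -> [-4, 2, -9, -9]

[-4, 2, -9, -9]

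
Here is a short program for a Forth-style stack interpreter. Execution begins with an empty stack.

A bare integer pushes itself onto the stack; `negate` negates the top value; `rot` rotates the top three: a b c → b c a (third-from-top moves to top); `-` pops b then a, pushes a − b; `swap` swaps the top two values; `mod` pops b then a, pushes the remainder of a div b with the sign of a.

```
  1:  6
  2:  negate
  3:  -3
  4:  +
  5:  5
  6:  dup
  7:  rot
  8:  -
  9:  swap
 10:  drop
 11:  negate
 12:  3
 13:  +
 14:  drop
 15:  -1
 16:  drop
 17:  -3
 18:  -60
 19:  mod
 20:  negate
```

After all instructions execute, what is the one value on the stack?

6      : 6
negate : -6
-3     : -6 -3
+      : -9
5      : -9 5
dup    : -9 5 5
rot    : 5 5 -9
-      : 5 14
swap   : 14 5
drop   : 14
negate : -14
3      : -14 3
+      : -11
drop   : (empty)
-1     : -1
drop   : (empty)
-3     : -3
-60    : -3 -60
mod    : -3
negate : 3

3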